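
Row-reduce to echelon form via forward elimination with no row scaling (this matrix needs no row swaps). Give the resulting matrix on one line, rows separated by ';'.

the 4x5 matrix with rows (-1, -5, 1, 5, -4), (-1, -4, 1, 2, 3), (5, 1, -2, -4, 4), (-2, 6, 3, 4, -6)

Forward elimination:
R2 <- R2 - (1)*R1:  [  0   1   0  -3   7 ]
R3 <- R3 - (-5)*R1:  [   0  -24    3   21  -16 ]
R4 <- R4 - (2)*R1:  [  0  16   1  -6   2 ]
R3 <- R3 - (-24)*R2:  [   0    0    3  -51  152 ]
R4 <- R4 - (16)*R2:  [    0     0     1    42  -110 ]
R4 <- R4 - (1/3)*R3:  [      0       0       0      59  -482/3 ]
Row echelon form:
[ -1  -5  1    5      -4 ]
[  0   1  0   -3       7 ]
[  0   0  3  -51     152 ]
[  0   0  0   59  -482/3 ]

REF = [-1 -5 1 5 -4; 0 1 0 -3 7; 0 0 3 -51 152; 0 0 0 59 -482/3]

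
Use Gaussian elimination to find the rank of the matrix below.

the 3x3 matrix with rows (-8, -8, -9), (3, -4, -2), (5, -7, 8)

rank(A) = 3

Row reduction:
R2 <- R2 - (-3/8)*R1:  [     0     -7  -43/8 ]
R3 <- R3 - (-5/8)*R1:  [    0   -12  19/8 ]
R3 <- R3 - (12/7)*R2:  [      0       0  649/56 ]
Row echelon form:
[ -8  -8      -9 ]
[  0  -7   -43/8 ]
[  0   0  649/56 ]
Nonzero rows / pivot columns: 3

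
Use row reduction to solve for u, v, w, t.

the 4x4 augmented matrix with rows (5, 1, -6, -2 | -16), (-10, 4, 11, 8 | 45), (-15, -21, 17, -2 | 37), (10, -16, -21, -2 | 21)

Forward elimination on [A|b]:
R2 <- R2 - (-2)*R1:  [  0   6  -1   4  13 ]
R3 <- R3 - (-3)*R1:  [   0  -18   -1   -8  -11 ]
R4 <- R4 - (2)*R1:  [   0  -18   -9    2   53 ]
R3 <- R3 - (-3)*R2:  [  0   0  -4   4  28 ]
R4 <- R4 - (-3)*R2:  [   0    0  -12   14   92 ]
R4 <- R4 - (3)*R3:  [ 0  0  0  2  8 ]
Row echelon form:
[ 5  1  -6  -2  |  -16 ]
[ 0  6  -1   4  |   13 ]
[ 0  0  -4   4  |   28 ]
[ 0  0   0   2  |    8 ]
Back-substitution:
t = (8) / 2 = 4
w = (28 - (4)*(4)) / -4 = -3
v = (13 - (-1)*(-3) - (4)*(4)) / 6 = -1
u = (-16 - (1)*(-1) - (-6)*(-3) - (-2)*(4)) / 5 = -5

(-5, -1, -3, 4)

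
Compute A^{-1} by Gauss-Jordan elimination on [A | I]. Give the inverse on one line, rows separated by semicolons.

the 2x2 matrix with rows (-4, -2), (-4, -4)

inverse = [-1/2 1/4; 1/2 -1/2]

Gauss-Jordan on [A | I]:
R1 <- (1/-4)*R1:  [    1   1/2  |  -1/4     0 ]
R2 <- R2 - (-4)*R1:  [  0  -2  |  -1   1 ]
R2 <- (1/-2)*R2:  [    0     1  |   1/2  -1/2 ]
R1 <- R1 - (1/2)*R2:  [    1     0  |  -1/2   1/4 ]
Right block of [I | A^{-1}] is the inverse:
[ -1/2   1/4 ]
[  1/2  -1/2 ]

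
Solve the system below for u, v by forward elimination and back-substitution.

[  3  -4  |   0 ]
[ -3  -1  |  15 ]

Forward elimination on [A|b]:
R2 <- R2 - (-1)*R1:  [  0  -5  15 ]
Row echelon form:
[ 3  -4  |   0 ]
[ 0  -5  |  15 ]
Back-substitution:
v = (15) / -5 = -3
u = (0 - (-4)*(-3)) / 3 = -4

(-4, -3)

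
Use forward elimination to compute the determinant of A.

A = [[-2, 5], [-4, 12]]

Forward elimination:
R2 <- R2 - (2)*R1:  [ 0  2 ]
Upper-triangular form:
[ -2  5 ]
[  0  2 ]
det(A) = (-1)^0 * (-2) * (2) = -4  (0 row swaps -> sign +1)

det(A) = -4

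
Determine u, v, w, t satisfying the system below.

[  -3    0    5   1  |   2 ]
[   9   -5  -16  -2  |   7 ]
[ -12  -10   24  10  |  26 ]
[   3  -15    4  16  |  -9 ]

(1, -4, 2, -5)

Forward elimination on [A|b]:
R2 <- R2 - (-3)*R1:  [  0  -5  -1   1  13 ]
R3 <- R3 - (4)*R1:  [   0  -10    4    6   18 ]
R4 <- R4 - (-1)*R1:  [   0  -15    9   17   -7 ]
R3 <- R3 - (2)*R2:  [  0   0   6   4  -8 ]
R4 <- R4 - (3)*R2:  [   0    0   12   14  -46 ]
R4 <- R4 - (2)*R3:  [   0    0    0    6  -30 ]
Row echelon form:
[ -3   0   5  1  |    2 ]
[  0  -5  -1  1  |   13 ]
[  0   0   6  4  |   -8 ]
[  0   0   0  6  |  -30 ]
Back-substitution:
t = (-30) / 6 = -5
w = (-8 - (4)*(-5)) / 6 = 2
v = (13 - (-1)*(2) - (1)*(-5)) / -5 = -4
u = (2 - (5)*(2) - (1)*(-5)) / -3 = 1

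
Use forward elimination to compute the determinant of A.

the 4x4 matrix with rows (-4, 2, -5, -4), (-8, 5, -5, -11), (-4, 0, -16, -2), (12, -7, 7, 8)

Forward elimination:
R2 <- R2 - (2)*R1:  [  0   1   5  -3 ]
R3 <- R3 - (1)*R1:  [   0   -2  -11    2 ]
R4 <- R4 - (-3)*R1:  [  0  -1  -8  -4 ]
R3 <- R3 - (-2)*R2:  [  0   0  -1  -4 ]
R4 <- R4 - (-1)*R2:  [  0   0  -3  -7 ]
R4 <- R4 - (3)*R3:  [ 0  0  0  5 ]
Upper-triangular form:
[ -4  2  -5  -4 ]
[  0  1   5  -3 ]
[  0  0  -1  -4 ]
[  0  0   0   5 ]
det(A) = (-1)^0 * (-4) * (1) * (-1) * (5) = 20  (0 row swaps -> sign +1)

det(A) = 20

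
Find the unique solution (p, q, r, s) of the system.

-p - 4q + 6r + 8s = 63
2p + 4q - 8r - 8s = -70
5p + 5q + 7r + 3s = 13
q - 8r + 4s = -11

Forward elimination on [A|b]:
R2 <- R2 - (-2)*R1:  [  0  -4   4   8  56 ]
R3 <- R3 - (-5)*R1:  [   0  -15   37   43  328 ]
R3 <- R3 - (15/4)*R2:  [   0    0   22   13  118 ]
R4 <- R4 - (-1/4)*R2:  [  0   0  -7   6   3 ]
R4 <- R4 - (-7/22)*R3:  [      0       0       0  223/22  446/11 ]
Row echelon form:
[ -1  -4   6       8  |      63 ]
[  0  -4   4       8  |      56 ]
[  0   0  22      13  |     118 ]
[  0   0   0  223/22  |  446/11 ]
Back-substitution:
s = (446/11) / (223/22) = 4
r = (118 - (13)*(4)) / 22 = 3
q = (56 - (4)*(3) - (8)*(4)) / -4 = -3
p = (63 - (-4)*(-3) - (6)*(3) - (8)*(4)) / -1 = -1

(-1, -3, 3, 4)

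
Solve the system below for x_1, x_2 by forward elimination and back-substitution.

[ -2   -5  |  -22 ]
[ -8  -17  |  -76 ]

Forward elimination on [A|b]:
R2 <- R2 - (4)*R1:  [  0   3  12 ]
Row echelon form:
[ -2  -5  |  -22 ]
[  0   3  |   12 ]
Back-substitution:
x_2 = (12) / 3 = 4
x_1 = (-22 - (-5)*(4)) / -2 = 1

(1, 4)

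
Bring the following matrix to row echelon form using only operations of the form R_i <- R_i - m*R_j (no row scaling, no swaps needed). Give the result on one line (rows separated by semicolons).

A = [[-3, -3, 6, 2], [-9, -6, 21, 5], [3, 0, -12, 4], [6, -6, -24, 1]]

Forward elimination:
R2 <- R2 - (3)*R1:  [  0   3   3  -1 ]
R3 <- R3 - (-1)*R1:  [  0  -3  -6   6 ]
R4 <- R4 - (-2)*R1:  [   0  -12  -12    5 ]
R3 <- R3 - (-1)*R2:  [  0   0  -3   5 ]
R4 <- R4 - (-4)*R2:  [ 0  0  0  1 ]
Row echelon form:
[ -3  -3   6   2 ]
[  0   3   3  -1 ]
[  0   0  -3   5 ]
[  0   0   0   1 ]

REF = [-3 -3 6 2; 0 3 3 -1; 0 0 -3 5; 0 0 0 1]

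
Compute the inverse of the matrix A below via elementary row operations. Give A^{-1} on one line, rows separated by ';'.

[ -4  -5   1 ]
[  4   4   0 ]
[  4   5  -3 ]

Gauss-Jordan on [A | I]:
R1 <- (1/-4)*R1:  [    1   5/4  -1/4  |  -1/4     0     0 ]
R2 <- R2 - (4)*R1:  [  0  -1   1  |   1   1   0 ]
R3 <- R3 - (4)*R1:  [  0   0  -2  |   1   0   1 ]
R2 <- (1/-1)*R2:  [  0   1  -1  |  -1  -1   0 ]
R1 <- R1 - (5/4)*R2:  [   1    0    1  |    1  5/4    0 ]
R3 <- (1/-2)*R3:  [    0     0     1  |  -1/2     0  -1/2 ]
R1 <- R1 - (1)*R3:  [   1    0    0  |  3/2  5/4  1/2 ]
R2 <- R2 - (-1)*R3:  [    0     1     0  |  -3/2    -1  -1/2 ]
Right block of [I | A^{-1}] is the inverse:
[  3/2  5/4   1/2 ]
[ -3/2   -1  -1/2 ]
[ -1/2    0  -1/2 ]

inverse = [3/2 5/4 1/2; -3/2 -1 -1/2; -1/2 0 -1/2]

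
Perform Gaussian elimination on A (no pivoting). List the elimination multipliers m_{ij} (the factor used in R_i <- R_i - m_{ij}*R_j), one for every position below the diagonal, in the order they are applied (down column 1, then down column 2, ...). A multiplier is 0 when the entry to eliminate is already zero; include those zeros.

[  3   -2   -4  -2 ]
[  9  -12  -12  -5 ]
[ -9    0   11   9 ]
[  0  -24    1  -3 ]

Forward elimination:
R2 <- R2 - (3)*R1:  [  0  -6   0   1 ]
R3 <- R3 - (-3)*R1:  [  0  -6  -1   3 ]
R4: entry in column 1 is already 0 -> m_{41} = 0 (no row operation needed)
R3 <- R3 - (1)*R2:  [  0   0  -1   2 ]
R4 <- R4 - (4)*R2:  [  0   0   1  -7 ]
R4 <- R4 - (-1)*R3:  [  0   0   0  -5 ]
Multipliers (in order of application): m_{21} = 3, m_{31} = -3, m_{41} = 0, m_{32} = 1, m_{42} = 4, m_{43} = -1

multipliers: 3, -3, 0, 1, 4, -1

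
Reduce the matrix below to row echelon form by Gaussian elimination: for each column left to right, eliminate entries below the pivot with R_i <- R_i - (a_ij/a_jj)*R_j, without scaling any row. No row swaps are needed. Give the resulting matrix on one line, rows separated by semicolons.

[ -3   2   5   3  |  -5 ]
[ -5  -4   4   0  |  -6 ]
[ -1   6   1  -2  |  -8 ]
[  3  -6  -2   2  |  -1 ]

REF = [-3 2 5 3 -5; 0 -22/3 -13/3 -5 7/3; 0 0 -42/11 -73/11 -51/11; 0 0 0 -67/42 -193/14]

Forward elimination:
R2 <- R2 - (5/3)*R1:  [     0  -22/3  -13/3     -5    7/3 ]
R3 <- R3 - (1/3)*R1:  [     0   16/3   -2/3     -3  -19/3 ]
R4 <- R4 - (-1)*R1:  [  0  -4   3   5  -6 ]
R3 <- R3 - (-8/11)*R2:  [      0       0  -42/11  -73/11  -51/11 ]
R4 <- R4 - (6/11)*R2:  [      0       0   59/11   85/11  -80/11 ]
R4 <- R4 - (-59/42)*R3:  [       0        0        0   -67/42  -193/14 ]
Row echelon form:
[ -3      2       5       3  |       -5 ]
[  0  -22/3   -13/3      -5  |      7/3 ]
[  0      0  -42/11  -73/11  |   -51/11 ]
[  0      0       0  -67/42  |  -193/14 ]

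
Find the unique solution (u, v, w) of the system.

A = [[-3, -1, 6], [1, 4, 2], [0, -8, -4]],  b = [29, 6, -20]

(-4, 1, 3)

Forward elimination on [A|b]:
R2 <- R2 - (-1/3)*R1:  [    0  11/3     4  47/3 ]
R3 <- R3 - (-24/11)*R2:  [      0       0   52/11  156/11 ]
Row echelon form:
[ -3    -1      6  |      29 ]
[  0  11/3      4  |    47/3 ]
[  0     0  52/11  |  156/11 ]
Back-substitution:
w = (156/11) / (52/11) = 3
v = (47/3 - (4)*(3)) / (11/3) = 1
u = (29 - (-1)*(1) - (6)*(3)) / -3 = -4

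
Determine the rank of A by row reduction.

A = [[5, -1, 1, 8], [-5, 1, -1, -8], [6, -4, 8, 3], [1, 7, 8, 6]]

Row reduction:
R2 <- R2 - (-1)*R1:  [ 0  0  0  0 ]
R3 <- R3 - (6/5)*R1:  [     0  -14/5   34/5  -33/5 ]
R4 <- R4 - (1/5)*R1:  [    0  36/5  39/5  22/5 ]
R2 <-> R3   (pivot in column 2 was zero)
[ 5     -1     1      8 ]
[ 0  -14/5  34/5  -33/5 ]
[ 0      0     0      0 ]
[ 0   36/5  39/5   22/5 ]
R4 <- R4 - (-18/7)*R2:  [     0      0  177/7  -88/7 ]
R3 <-> R4   (pivot in column 3 was zero)
[ 5     -1      1      8 ]
[ 0  -14/5   34/5  -33/5 ]
[ 0      0  177/7  -88/7 ]
[ 0      0      0      0 ]
Row echelon form:
[ 5     -1      1      8 ]
[ 0  -14/5   34/5  -33/5 ]
[ 0      0  177/7  -88/7 ]
[ 0      0      0      0 ]
Nonzero rows / pivot columns: 3

rank(A) = 3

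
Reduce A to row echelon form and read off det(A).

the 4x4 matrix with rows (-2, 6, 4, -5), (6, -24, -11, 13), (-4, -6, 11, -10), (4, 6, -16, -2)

det(A) = 360

Forward elimination:
R2 <- R2 - (-3)*R1:  [  0  -6   1  -2 ]
R3 <- R3 - (2)*R1:  [   0  -18    3    0 ]
R4 <- R4 - (-2)*R1:  [   0   18   -8  -12 ]
R3 <- R3 - (3)*R2:  [ 0  0  0  6 ]
R4 <- R4 - (-3)*R2:  [   0    0   -5  -18 ]
R3 <-> R4   (pivot in column 3 was zero)
[ -2   6   4   -5 ]
[  0  -6   1   -2 ]
[  0   0  -5  -18 ]
[  0   0   0    6 ]
Upper-triangular form:
[ -2   6   4   -5 ]
[  0  -6   1   -2 ]
[  0   0  -5  -18 ]
[  0   0   0    6 ]
det(A) = (-1)^1 * (-2) * (-6) * (-5) * (6) = 360  (1 row swap -> sign -1)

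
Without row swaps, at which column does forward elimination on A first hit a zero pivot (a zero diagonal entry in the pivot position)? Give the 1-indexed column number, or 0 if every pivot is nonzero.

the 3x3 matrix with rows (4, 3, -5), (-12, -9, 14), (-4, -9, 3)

first zero-pivot column = 2

Naive forward elimination:
R2 <- R2 - (-3)*R1:  [  0   0  -1 ]
R3 <- R3 - (-1)*R1:  [  0  -6  -2 ]
Matrix at this point:
[ 4   3  -5 ]
[ 0   0  -1 ]
[ 0  -6  -2 ]
Pivot entry (2,2) is zero but row 3 has -6 in column 2 -> naive elimination stops; a row interchange (e.g. R2 <-> R3) would be required here.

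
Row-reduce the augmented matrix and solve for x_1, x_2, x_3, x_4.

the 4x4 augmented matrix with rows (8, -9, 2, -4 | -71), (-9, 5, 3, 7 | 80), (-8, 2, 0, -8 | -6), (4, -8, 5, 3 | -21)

Forward elimination on [A|b]:
R2 <- R2 - (-9/8)*R1:  [     0  -41/8   21/4    5/2    1/8 ]
R3 <- R3 - (-1)*R1:  [   0   -7    2  -12  -77 ]
R4 <- R4 - (1/2)*R1:  [    0  -7/2     4     5  29/2 ]
R3 <- R3 - (56/41)*R2:  [        0         0   -212/41   -632/41  -3164/41 ]
R4 <- R4 - (28/41)*R2:  [      0       0   17/41  135/41  591/41 ]
R4 <- R4 - (-17/212)*R3:  [      0       0       0  109/53  436/53 ]
Row echelon form:
[ 8     -9        2       -4  |       -71 ]
[ 0  -41/8     21/4      5/2  |       1/8 ]
[ 0      0  -212/41  -632/41  |  -3164/41 ]
[ 0      0        0   109/53  |    436/53 ]
Back-substitution:
x_4 = (436/53) / (109/53) = 4
x_3 = (-3164/41 - (-632/41)*(4)) / (-212/41) = 3
x_2 = (1/8 - (21/4)*(3) - (5/2)*(4)) / (-41/8) = 5
x_1 = (-71 - (-9)*(5) - (2)*(3) - (-4)*(4)) / 8 = -2

(-2, 5, 3, 4)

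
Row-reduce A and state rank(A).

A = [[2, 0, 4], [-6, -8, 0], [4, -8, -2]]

rank(A) = 3

Row reduction:
R2 <- R2 - (-3)*R1:  [  0  -8  12 ]
R3 <- R3 - (2)*R1:  [   0   -8  -10 ]
R3 <- R3 - (1)*R2:  [   0    0  -22 ]
Row echelon form:
[ 2   0    4 ]
[ 0  -8   12 ]
[ 0   0  -22 ]
Nonzero rows / pivot columns: 3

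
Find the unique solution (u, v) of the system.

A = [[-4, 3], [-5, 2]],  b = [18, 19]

(-3, 2)

Forward elimination on [A|b]:
R2 <- R2 - (5/4)*R1:  [    0  -7/4  -7/2 ]
Row echelon form:
[ -4     3  |    18 ]
[  0  -7/4  |  -7/2 ]
Back-substitution:
v = (-7/2) / (-7/4) = 2
u = (18 - (3)*(2)) / -4 = -3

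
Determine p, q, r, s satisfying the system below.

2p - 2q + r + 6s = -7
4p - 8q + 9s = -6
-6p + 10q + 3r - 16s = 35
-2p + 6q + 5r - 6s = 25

Forward elimination on [A|b]:
R2 <- R2 - (2)*R1:  [  0  -4  -2  -3   8 ]
R3 <- R3 - (-3)*R1:  [  0   4   6   2  14 ]
R4 <- R4 - (-1)*R1:  [  0   4   6   0  18 ]
R3 <- R3 - (-1)*R2:  [  0   0   4  -1  22 ]
R4 <- R4 - (-1)*R2:  [  0   0   4  -3  26 ]
R4 <- R4 - (1)*R3:  [  0   0   0  -2   4 ]
Row echelon form:
[ 2  -2   1   6  |  -7 ]
[ 0  -4  -2  -3  |   8 ]
[ 0   0   4  -1  |  22 ]
[ 0   0   0  -2  |   4 ]
Back-substitution:
s = (4) / -2 = -2
r = (22 - (-1)*(-2)) / 4 = 5
q = (8 - (-2)*(5) - (-3)*(-2)) / -4 = -3
p = (-7 - (-2)*(-3) - (1)*(5) - (6)*(-2)) / 2 = -3

(-3, -3, 5, -2)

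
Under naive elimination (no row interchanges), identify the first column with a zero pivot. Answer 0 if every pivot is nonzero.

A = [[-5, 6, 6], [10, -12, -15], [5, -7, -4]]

Naive forward elimination:
R2 <- R2 - (-2)*R1:  [  0   0  -3 ]
R3 <- R3 - (-1)*R1:  [  0  -1   2 ]
Matrix at this point:
[ -5   6   6 ]
[  0   0  -3 ]
[  0  -1   2 ]
Pivot entry (2,2) is zero but row 3 has -1 in column 2 -> naive elimination stops; a row interchange (e.g. R2 <-> R3) would be required here.

first zero-pivot column = 2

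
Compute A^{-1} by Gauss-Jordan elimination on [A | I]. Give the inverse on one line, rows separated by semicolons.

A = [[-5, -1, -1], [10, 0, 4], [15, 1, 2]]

Gauss-Jordan on [A | I]:
R1 <- (1/-5)*R1:  [    1   1/5   1/5  |  -1/5     0     0 ]
R2 <- R2 - (10)*R1:  [  0  -2   2  |   2   1   0 ]
R3 <- R3 - (15)*R1:  [  0  -2  -1  |   3   0   1 ]
R2 <- (1/-2)*R2:  [    0     1    -1  |    -1  -1/2     0 ]
R1 <- R1 - (1/5)*R2:  [    1     0   2/5  |     0  1/10     0 ]
R3 <- R3 - (-2)*R2:  [  0   0  -3  |   1  -1   1 ]
R3 <- (1/-3)*R3:  [    0     0     1  |  -1/3   1/3  -1/3 ]
R1 <- R1 - (2/5)*R3:  [     1      0      0  |   2/15  -1/30   2/15 ]
R2 <- R2 - (-1)*R3:  [    0     1     0  |  -4/3  -1/6  -1/3 ]
Right block of [I | A^{-1}] is the inverse:
[ 2/15  -1/30  2/15 ]
[ -4/3   -1/6  -1/3 ]
[ -1/3    1/3  -1/3 ]

inverse = [2/15 -1/30 2/15; -4/3 -1/6 -1/3; -1/3 1/3 -1/3]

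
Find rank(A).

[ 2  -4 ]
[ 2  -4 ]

Row reduction:
R2 <- R2 - (1)*R1:  [ 0  0 ]
Row echelon form:
[ 2  -4 ]
[ 0   0 ]
Nonzero rows / pivot columns: 1

rank(A) = 1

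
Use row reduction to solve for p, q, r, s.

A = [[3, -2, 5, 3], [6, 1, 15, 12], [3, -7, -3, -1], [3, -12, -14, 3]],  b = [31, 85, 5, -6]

Forward elimination on [A|b]:
R2 <- R2 - (2)*R1:  [  0   5   5   6  23 ]
R3 <- R3 - (1)*R1:  [   0   -5   -8   -4  -26 ]
R4 <- R4 - (1)*R1:  [   0  -10  -19    0  -37 ]
R3 <- R3 - (-1)*R2:  [  0   0  -3   2  -3 ]
R4 <- R4 - (-2)*R2:  [  0   0  -9  12   9 ]
R4 <- R4 - (3)*R3:  [  0   0   0   6  18 ]
Row echelon form:
[ 3  -2   5  3  |  31 ]
[ 0   5   5  6  |  23 ]
[ 0   0  -3  2  |  -3 ]
[ 0   0   0  6  |  18 ]
Back-substitution:
s = (18) / 6 = 3
r = (-3 - (2)*(3)) / -3 = 3
q = (23 - (5)*(3) - (6)*(3)) / 5 = -2
p = (31 - (-2)*(-2) - (5)*(3) - (3)*(3)) / 3 = 1

(1, -2, 3, 3)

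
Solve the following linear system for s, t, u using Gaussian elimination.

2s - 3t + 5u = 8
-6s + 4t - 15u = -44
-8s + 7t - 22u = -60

Forward elimination on [A|b]:
R2 <- R2 - (-3)*R1:  [   0   -5    0  -20 ]
R3 <- R3 - (-4)*R1:  [   0   -5   -2  -28 ]
R3 <- R3 - (1)*R2:  [  0   0  -2  -8 ]
Row echelon form:
[ 2  -3   5  |    8 ]
[ 0  -5   0  |  -20 ]
[ 0   0  -2  |   -8 ]
Back-substitution:
u = (-8) / -2 = 4
t = (-20) / -5 = 4
s = (8 - (-3)*(4) - (5)*(4)) / 2 = 0

(0, 4, 4)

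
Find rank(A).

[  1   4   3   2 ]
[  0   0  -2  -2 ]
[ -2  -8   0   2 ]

Row reduction:
R3 <- R3 - (-2)*R1:  [ 0  0  6  6 ]
R3 <- R3 - (-3)*R2:  [ 0  0  0  0 ]
Row echelon form:
[ 1  4   3   2 ]
[ 0  0  -2  -2 ]
[ 0  0   0   0 ]
Nonzero rows / pivot columns: 2

rank(A) = 2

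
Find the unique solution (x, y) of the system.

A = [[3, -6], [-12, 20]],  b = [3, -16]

(3, 1)

Forward elimination on [A|b]:
R2 <- R2 - (-4)*R1:  [  0  -4  -4 ]
Row echelon form:
[ 3  -6  |   3 ]
[ 0  -4  |  -4 ]
Back-substitution:
y = (-4) / -4 = 1
x = (3 - (-6)*(1)) / 3 = 3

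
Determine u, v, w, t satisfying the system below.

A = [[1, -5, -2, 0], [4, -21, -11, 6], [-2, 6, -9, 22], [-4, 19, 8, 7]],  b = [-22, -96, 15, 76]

(1, 5, -1, -1)

Forward elimination on [A|b]:
R2 <- R2 - (4)*R1:  [  0  -1  -3   6  -8 ]
R3 <- R3 - (-2)*R1:  [   0   -4  -13   22  -29 ]
R4 <- R4 - (-4)*R1:  [   0   -1    0    7  -12 ]
R3 <- R3 - (4)*R2:  [  0   0  -1  -2   3 ]
R4 <- R4 - (1)*R2:  [  0   0   3   1  -4 ]
R4 <- R4 - (-3)*R3:  [  0   0   0  -5   5 ]
Row echelon form:
[ 1  -5  -2   0  |  -22 ]
[ 0  -1  -3   6  |   -8 ]
[ 0   0  -1  -2  |    3 ]
[ 0   0   0  -5  |    5 ]
Back-substitution:
t = (5) / -5 = -1
w = (3 - (-2)*(-1)) / -1 = -1
v = (-8 - (-3)*(-1) - (6)*(-1)) / -1 = 5
u = (-22 - (-5)*(5) - (-2)*(-1)) / 1 = 1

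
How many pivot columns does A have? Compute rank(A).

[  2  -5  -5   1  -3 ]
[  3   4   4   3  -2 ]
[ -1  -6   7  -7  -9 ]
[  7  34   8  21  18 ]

rank(A) = 3

Row reduction:
R2 <- R2 - (3/2)*R1:  [    0  23/2  23/2   3/2   5/2 ]
R3 <- R3 - (-1/2)*R1:  [     0  -17/2    9/2  -13/2  -21/2 ]
R4 <- R4 - (7/2)*R1:  [     0  103/2   51/2   35/2   57/2 ]
R3 <- R3 - (-17/23)*R2:  [       0        0       13  -124/23  -199/23 ]
R4 <- R4 - (103/23)*R2:  [      0       0     -26  248/23  398/23 ]
R4 <- R4 - (-2)*R3:  [ 0  0  0  0  0 ]
Row echelon form:
[ 2    -5    -5        1       -3 ]
[ 0  23/2  23/2      3/2      5/2 ]
[ 0     0    13  -124/23  -199/23 ]
[ 0     0     0        0        0 ]
Nonzero rows / pivot columns: 3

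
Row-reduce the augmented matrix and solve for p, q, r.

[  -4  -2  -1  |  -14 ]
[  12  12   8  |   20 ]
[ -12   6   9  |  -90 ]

(5, -2, -2)

Forward elimination on [A|b]:
R2 <- R2 - (-3)*R1:  [   0    6    5  -22 ]
R3 <- R3 - (3)*R1:  [   0   12   12  -48 ]
R3 <- R3 - (2)*R2:  [  0   0   2  -4 ]
Row echelon form:
[ -4  -2  -1  |  -14 ]
[  0   6   5  |  -22 ]
[  0   0   2  |   -4 ]
Back-substitution:
r = (-4) / 2 = -2
q = (-22 - (5)*(-2)) / 6 = -2
p = (-14 - (-2)*(-2) - (-1)*(-2)) / -4 = 5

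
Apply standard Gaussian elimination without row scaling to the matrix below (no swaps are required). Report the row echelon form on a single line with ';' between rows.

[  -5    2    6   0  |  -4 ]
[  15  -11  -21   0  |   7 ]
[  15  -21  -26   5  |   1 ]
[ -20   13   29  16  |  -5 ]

REF = [-5 2 6 0 -4; 0 -5 -3 0 -5; 0 0 1 5 4; 0 0 0 6 -2]

Forward elimination:
R2 <- R2 - (-3)*R1:  [  0  -5  -3   0  -5 ]
R3 <- R3 - (-3)*R1:  [   0  -15   -8    5  -11 ]
R4 <- R4 - (4)*R1:  [  0   5   5  16  11 ]
R3 <- R3 - (3)*R2:  [ 0  0  1  5  4 ]
R4 <- R4 - (-1)*R2:  [  0   0   2  16   6 ]
R4 <- R4 - (2)*R3:  [  0   0   0   6  -2 ]
Row echelon form:
[ -5   2   6  0  |  -4 ]
[  0  -5  -3  0  |  -5 ]
[  0   0   1  5  |   4 ]
[  0   0   0  6  |  -2 ]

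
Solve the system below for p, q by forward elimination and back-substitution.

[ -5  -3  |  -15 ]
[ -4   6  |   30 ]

(0, 5)

Forward elimination on [A|b]:
R2 <- R2 - (4/5)*R1:  [    0  42/5    42 ]
Row echelon form:
[ -5    -3  |  -15 ]
[  0  42/5  |   42 ]
Back-substitution:
q = (42) / (42/5) = 5
p = (-15 - (-3)*(5)) / -5 = 0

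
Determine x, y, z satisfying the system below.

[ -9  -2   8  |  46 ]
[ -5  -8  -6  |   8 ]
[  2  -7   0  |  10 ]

(-2, -2, 3)

Forward elimination on [A|b]:
R2 <- R2 - (5/9)*R1:  [      0   -62/9   -94/9  -158/9 ]
R3 <- R3 - (-2/9)*R1:  [     0  -67/9   16/9  182/9 ]
R3 <- R3 - (67/62)*R2:  [       0        0   405/31  1215/31 ]
Row echelon form:
[ -9     -2       8  |       46 ]
[  0  -62/9   -94/9  |   -158/9 ]
[  0      0  405/31  |  1215/31 ]
Back-substitution:
z = (1215/31) / (405/31) = 3
y = (-158/9 - (-94/9)*(3)) / (-62/9) = -2
x = (46 - (-2)*(-2) - (8)*(3)) / -9 = -2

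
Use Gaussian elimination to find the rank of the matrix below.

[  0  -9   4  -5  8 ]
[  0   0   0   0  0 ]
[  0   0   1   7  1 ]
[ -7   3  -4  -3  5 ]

Row reduction:
R1 <-> R4   (pivot in column 1 was zero)
[ -7   3  -4  -3  5 ]
[  0   0   0   0  0 ]
[  0   0   1   7  1 ]
[  0  -9   4  -5  8 ]
R2 <-> R4   (pivot in column 2 was zero)
[ -7   3  -4  -3  5 ]
[  0  -9   4  -5  8 ]
[  0   0   1   7  1 ]
[  0   0   0   0  0 ]
Row echelon form:
[ -7   3  -4  -3  5 ]
[  0  -9   4  -5  8 ]
[  0   0   1   7  1 ]
[  0   0   0   0  0 ]
Nonzero rows / pivot columns: 3

rank(A) = 3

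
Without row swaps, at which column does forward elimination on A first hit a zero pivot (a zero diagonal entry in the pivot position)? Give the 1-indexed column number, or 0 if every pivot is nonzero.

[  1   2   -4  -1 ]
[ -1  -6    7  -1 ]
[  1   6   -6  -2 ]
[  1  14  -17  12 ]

Naive forward elimination:
R2 <- R2 - (-1)*R1:  [  0  -4   3  -2 ]
R3 <- R3 - (1)*R1:  [  0   4  -2  -1 ]
R4 <- R4 - (1)*R1:  [   0   12  -13   13 ]
R3 <- R3 - (-1)*R2:  [  0   0   1  -3 ]
R4 <- R4 - (-3)*R2:  [  0   0  -4   7 ]
R4 <- R4 - (-4)*R3:  [  0   0   0  -5 ]
All pivots nonzero; naive elimination completes without hitting a zero pivot.

first zero-pivot column = 0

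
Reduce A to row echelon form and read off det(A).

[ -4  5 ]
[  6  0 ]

Forward elimination:
R2 <- R2 - (-3/2)*R1:  [    0  15/2 ]
Upper-triangular form:
[ -4     5 ]
[  0  15/2 ]
det(A) = (-1)^0 * (-4) * (15/2) = -30  (0 row swaps -> sign +1)

det(A) = -30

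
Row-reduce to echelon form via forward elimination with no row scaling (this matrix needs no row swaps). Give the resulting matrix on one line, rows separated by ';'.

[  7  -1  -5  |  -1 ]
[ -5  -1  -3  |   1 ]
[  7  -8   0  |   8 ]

REF = [7 -1 -5 -1; 0 -12/7 -46/7 2/7; 0 0 191/6 47/6]

Forward elimination:
R2 <- R2 - (-5/7)*R1:  [     0  -12/7  -46/7    2/7 ]
R3 <- R3 - (1)*R1:  [  0  -7   5   9 ]
R3 <- R3 - (49/12)*R2:  [     0      0  191/6   47/6 ]
Row echelon form:
[ 7     -1     -5  |    -1 ]
[ 0  -12/7  -46/7  |   2/7 ]
[ 0      0  191/6  |  47/6 ]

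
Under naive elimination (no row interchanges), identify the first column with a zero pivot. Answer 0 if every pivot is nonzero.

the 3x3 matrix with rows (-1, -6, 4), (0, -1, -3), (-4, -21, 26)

first zero-pivot column = 0

Naive forward elimination:
R3 <- R3 - (4)*R1:  [  0   3  10 ]
R3 <- R3 - (-3)*R2:  [ 0  0  1 ]
All pivots nonzero; naive elimination completes without hitting a zero pivot.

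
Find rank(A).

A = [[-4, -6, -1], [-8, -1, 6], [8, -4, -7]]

rank(A) = 3

Row reduction:
R2 <- R2 - (2)*R1:  [  0  11   8 ]
R3 <- R3 - (-2)*R1:  [   0  -16   -9 ]
R3 <- R3 - (-16/11)*R2:  [     0      0  29/11 ]
Row echelon form:
[ -4  -6     -1 ]
[  0  11      8 ]
[  0   0  29/11 ]
Nonzero rows / pivot columns: 3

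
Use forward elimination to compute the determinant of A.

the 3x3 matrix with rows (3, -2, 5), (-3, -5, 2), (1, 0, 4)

Forward elimination:
R2 <- R2 - (-1)*R1:  [  0  -7   7 ]
R3 <- R3 - (1/3)*R1:  [   0  2/3  7/3 ]
R3 <- R3 - (-2/21)*R2:  [ 0  0  3 ]
Upper-triangular form:
[ 3  -2  5 ]
[ 0  -7  7 ]
[ 0   0  3 ]
det(A) = (-1)^0 * (3) * (-7) * (3) = -63  (0 row swaps -> sign +1)

det(A) = -63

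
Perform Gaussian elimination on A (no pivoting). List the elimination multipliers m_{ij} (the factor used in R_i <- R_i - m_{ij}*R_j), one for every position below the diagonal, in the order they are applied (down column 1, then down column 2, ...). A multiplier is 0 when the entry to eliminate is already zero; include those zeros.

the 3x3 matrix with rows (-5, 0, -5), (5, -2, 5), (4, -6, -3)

multipliers: -1, -4/5, 3

Forward elimination:
R2 <- R2 - (-1)*R1:  [  0  -2   0 ]
R3 <- R3 - (-4/5)*R1:  [  0  -6  -7 ]
R3 <- R3 - (3)*R2:  [  0   0  -7 ]
Multipliers (in order of application): m_{21} = -1, m_{31} = -4/5, m_{32} = 3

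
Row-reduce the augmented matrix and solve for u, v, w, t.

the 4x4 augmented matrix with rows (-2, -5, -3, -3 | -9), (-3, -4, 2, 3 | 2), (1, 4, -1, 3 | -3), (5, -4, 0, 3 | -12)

Forward elimination on [A|b]:
R2 <- R2 - (3/2)*R1:  [    0   7/2  13/2  15/2  31/2 ]
R3 <- R3 - (-1/2)*R1:  [     0    3/2   -5/2    3/2  -15/2 ]
R4 <- R4 - (-5/2)*R1:  [     0  -33/2  -15/2   -9/2  -69/2 ]
R3 <- R3 - (3/7)*R2:  [     0      0  -37/7  -12/7  -99/7 ]
R4 <- R4 - (-33/7)*R2:  [     0      0  162/7  216/7  270/7 ]
R4 <- R4 - (-162/37)*R3:  [       0        0        0   864/37  -864/37 ]
Row echelon form:
[ -2   -5     -3      -3  |       -9 ]
[  0  7/2   13/2    15/2  |     31/2 ]
[  0    0  -37/7   -12/7  |    -99/7 ]
[  0    0      0  864/37  |  -864/37 ]
Back-substitution:
t = (-864/37) / (864/37) = -1
w = (-99/7 - (-12/7)*(-1)) / (-37/7) = 3
v = (31/2 - (13/2)*(3) - (15/2)*(-1)) / (7/2) = 1
u = (-9 - (-5)*(1) - (-3)*(3) - (-3)*(-1)) / -2 = -1

(-1, 1, 3, -1)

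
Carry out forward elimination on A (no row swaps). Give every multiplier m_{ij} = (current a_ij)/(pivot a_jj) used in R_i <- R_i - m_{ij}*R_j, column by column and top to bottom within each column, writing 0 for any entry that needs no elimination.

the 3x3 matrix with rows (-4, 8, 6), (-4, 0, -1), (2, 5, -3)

multipliers: 1, -1/2, -9/8

Forward elimination:
R2 <- R2 - (1)*R1:  [  0  -8  -7 ]
R3 <- R3 - (-1/2)*R1:  [ 0  9  0 ]
R3 <- R3 - (-9/8)*R2:  [     0      0  -63/8 ]
Multipliers (in order of application): m_{21} = 1, m_{31} = -1/2, m_{32} = -9/8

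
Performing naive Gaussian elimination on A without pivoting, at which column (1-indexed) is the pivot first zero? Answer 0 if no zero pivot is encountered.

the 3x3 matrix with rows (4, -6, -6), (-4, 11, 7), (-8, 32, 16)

first zero-pivot column = 3

Naive forward elimination:
R2 <- R2 - (-1)*R1:  [ 0  5  1 ]
R3 <- R3 - (-2)*R1:  [  0  20   4 ]
R3 <- R3 - (4)*R2:  [ 0  0  0 ]
Matrix at this point:
[ 4  -6  -6 ]
[ 0   5   1 ]
[ 0   0   0 ]
Pivot entry (3,3) in the last row is zero and there are no rows below to swap with -> zero pivot in column 3 (A is singular).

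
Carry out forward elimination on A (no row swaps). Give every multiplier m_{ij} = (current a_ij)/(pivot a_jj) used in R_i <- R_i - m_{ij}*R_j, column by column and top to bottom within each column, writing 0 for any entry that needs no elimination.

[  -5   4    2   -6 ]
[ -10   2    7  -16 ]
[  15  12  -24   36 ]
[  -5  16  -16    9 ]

Forward elimination:
R2 <- R2 - (2)*R1:  [  0  -6   3  -4 ]
R3 <- R3 - (-3)*R1:  [   0   24  -18   18 ]
R4 <- R4 - (1)*R1:  [   0   12  -18   15 ]
R3 <- R3 - (-4)*R2:  [  0   0  -6   2 ]
R4 <- R4 - (-2)*R2:  [   0    0  -12    7 ]
R4 <- R4 - (2)*R3:  [ 0  0  0  3 ]
Multipliers (in order of application): m_{21} = 2, m_{31} = -3, m_{41} = 1, m_{32} = -4, m_{42} = -2, m_{43} = 2

multipliers: 2, -3, 1, -4, -2, 2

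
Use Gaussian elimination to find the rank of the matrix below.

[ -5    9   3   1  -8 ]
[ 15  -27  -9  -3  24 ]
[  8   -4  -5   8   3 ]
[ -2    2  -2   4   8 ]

Row reduction:
R2 <- R2 - (-3)*R1:  [ 0  0  0  0  0 ]
R3 <- R3 - (-8/5)*R1:  [     0   52/5   -1/5   48/5  -49/5 ]
R4 <- R4 - (2/5)*R1:  [     0   -8/5  -16/5   18/5   56/5 ]
R2 <-> R3   (pivot in column 2 was zero)
[ -5     9      3     1     -8 ]
[  0  52/5   -1/5  48/5  -49/5 ]
[  0     0      0     0      0 ]
[  0  -8/5  -16/5  18/5   56/5 ]
R4 <- R4 - (-2/13)*R2:  [      0       0  -42/13   66/13  126/13 ]
R3 <-> R4   (pivot in column 3 was zero)
[ -5     9       3      1      -8 ]
[  0  52/5    -1/5   48/5   -49/5 ]
[  0     0  -42/13  66/13  126/13 ]
[  0     0       0      0       0 ]
Row echelon form:
[ -5     9       3      1      -8 ]
[  0  52/5    -1/5   48/5   -49/5 ]
[  0     0  -42/13  66/13  126/13 ]
[  0     0       0      0       0 ]
Nonzero rows / pivot columns: 3

rank(A) = 3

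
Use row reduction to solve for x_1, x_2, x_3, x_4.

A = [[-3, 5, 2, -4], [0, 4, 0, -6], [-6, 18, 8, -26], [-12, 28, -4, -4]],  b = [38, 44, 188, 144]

(1, 5, 0, -4)

Forward elimination on [A|b]:
R3 <- R3 - (2)*R1:  [   0    8    4  -18  112 ]
R4 <- R4 - (4)*R1:  [   0    8  -12   12   -8 ]
R3 <- R3 - (2)*R2:  [  0   0   4  -6  24 ]
R4 <- R4 - (2)*R2:  [   0    0  -12   24  -96 ]
R4 <- R4 - (-3)*R3:  [   0    0    0    6  -24 ]
Row echelon form:
[ -3  5  2  -4  |   38 ]
[  0  4  0  -6  |   44 ]
[  0  0  4  -6  |   24 ]
[  0  0  0   6  |  -24 ]
Back-substitution:
x_4 = (-24) / 6 = -4
x_3 = (24 - (-6)*(-4)) / 4 = 0
x_2 = (44 - (-6)*(-4)) / 4 = 5
x_1 = (38 - (5)*(5) - (2)*(0) - (-4)*(-4)) / -3 = 1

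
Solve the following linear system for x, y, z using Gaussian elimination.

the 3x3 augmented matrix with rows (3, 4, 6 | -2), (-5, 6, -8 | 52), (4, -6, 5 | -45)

(-4, 4, -1)

Forward elimination on [A|b]:
R2 <- R2 - (-5/3)*R1:  [     0   38/3      2  146/3 ]
R3 <- R3 - (4/3)*R1:  [      0   -34/3      -3  -127/3 ]
R3 <- R3 - (-17/19)*R2:  [      0       0  -23/19   23/19 ]
Row echelon form:
[ 3     4       6  |     -2 ]
[ 0  38/3       2  |  146/3 ]
[ 0     0  -23/19  |  23/19 ]
Back-substitution:
z = (23/19) / (-23/19) = -1
y = (146/3 - (2)*(-1)) / (38/3) = 4
x = (-2 - (4)*(4) - (6)*(-1)) / 3 = -4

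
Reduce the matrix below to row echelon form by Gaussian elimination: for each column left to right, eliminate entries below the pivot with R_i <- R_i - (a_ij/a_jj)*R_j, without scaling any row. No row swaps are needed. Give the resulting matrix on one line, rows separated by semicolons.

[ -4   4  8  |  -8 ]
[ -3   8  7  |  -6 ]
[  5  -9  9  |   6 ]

Forward elimination:
R2 <- R2 - (3/4)*R1:  [ 0  5  1  0 ]
R3 <- R3 - (-5/4)*R1:  [  0  -4  19  -4 ]
R3 <- R3 - (-4/5)*R2:  [    0     0  99/5    -4 ]
Row echelon form:
[ -4  4     8  |  -8 ]
[  0  5     1  |   0 ]
[  0  0  99/5  |  -4 ]

REF = [-4 4 8 -8; 0 5 1 0; 0 0 99/5 -4]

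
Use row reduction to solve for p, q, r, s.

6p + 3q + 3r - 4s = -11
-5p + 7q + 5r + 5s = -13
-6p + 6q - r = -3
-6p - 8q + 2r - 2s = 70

Forward elimination on [A|b]:
R2 <- R2 - (-5/6)*R1:  [      0    19/2    15/2     5/3  -133/6 ]
R3 <- R3 - (-1)*R1:  [   0    9    2   -4  -14 ]
R4 <- R4 - (-1)*R1:  [  0  -5   5  -6  59 ]
R3 <- R3 - (18/19)*R2:  [       0        0   -97/19  -106/19        7 ]
R4 <- R4 - (-10/19)*R2:  [       0        0   170/19  -292/57    142/3 ]
R4 <- R4 - (-170/97)*R3:  [         0          0          0  -4336/291  17344/291 ]
Row echelon form:
[ 6     3       3         -4  |        -11 ]
[ 0  19/2    15/2        5/3  |     -133/6 ]
[ 0     0  -97/19    -106/19  |          7 ]
[ 0     0       0  -4336/291  |  17344/291 ]
Back-substitution:
s = (17344/291) / (-4336/291) = -4
r = (7 - (-106/19)*(-4)) / (-97/19) = 3
q = (-133/6 - (15/2)*(3) - (5/3)*(-4)) / (19/2) = -4
p = (-11 - (3)*(-4) - (3)*(3) - (-4)*(-4)) / 6 = -4

(-4, -4, 3, -4)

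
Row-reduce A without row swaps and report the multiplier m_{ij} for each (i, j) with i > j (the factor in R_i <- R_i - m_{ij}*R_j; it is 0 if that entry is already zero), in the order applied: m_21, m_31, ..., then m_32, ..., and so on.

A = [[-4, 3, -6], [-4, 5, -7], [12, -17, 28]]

Forward elimination:
R2 <- R2 - (1)*R1:  [  0   2  -1 ]
R3 <- R3 - (-3)*R1:  [  0  -8  10 ]
R3 <- R3 - (-4)*R2:  [ 0  0  6 ]
Multipliers (in order of application): m_{21} = 1, m_{31} = -3, m_{32} = -4

multipliers: 1, -3, -4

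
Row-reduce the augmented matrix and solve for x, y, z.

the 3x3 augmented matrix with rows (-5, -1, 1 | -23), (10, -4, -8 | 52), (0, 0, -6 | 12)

Forward elimination on [A|b]:
R2 <- R2 - (-2)*R1:  [  0  -6  -6   6 ]
Row echelon form:
[ -5  -1   1  |  -23 ]
[  0  -6  -6  |    6 ]
[  0   0  -6  |   12 ]
Back-substitution:
z = (12) / -6 = -2
y = (6 - (-6)*(-2)) / -6 = 1
x = (-23 - (-1)*(1) - (1)*(-2)) / -5 = 4

(4, 1, -2)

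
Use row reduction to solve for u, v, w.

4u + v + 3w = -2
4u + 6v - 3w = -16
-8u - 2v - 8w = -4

Forward elimination on [A|b]:
R2 <- R2 - (1)*R1:  [   0    5   -6  -14 ]
R3 <- R3 - (-2)*R1:  [  0   0  -2  -8 ]
Row echelon form:
[ 4  1   3  |   -2 ]
[ 0  5  -6  |  -14 ]
[ 0  0  -2  |   -8 ]
Back-substitution:
w = (-8) / -2 = 4
v = (-14 - (-6)*(4)) / 5 = 2
u = (-2 - (1)*(2) - (3)*(4)) / 4 = -4

(-4, 2, 4)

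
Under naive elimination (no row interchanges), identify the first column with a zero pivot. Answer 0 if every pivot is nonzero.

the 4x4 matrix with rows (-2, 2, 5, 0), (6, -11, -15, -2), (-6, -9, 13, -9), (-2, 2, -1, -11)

first zero-pivot column = 0

Naive forward elimination:
R2 <- R2 - (-3)*R1:  [  0  -5   0  -2 ]
R3 <- R3 - (3)*R1:  [   0  -15   -2   -9 ]
R4 <- R4 - (1)*R1:  [   0    0   -6  -11 ]
R3 <- R3 - (3)*R2:  [  0   0  -2  -3 ]
R4 <- R4 - (3)*R3:  [  0   0   0  -2 ]
All pivots nonzero; naive elimination completes without hitting a zero pivot.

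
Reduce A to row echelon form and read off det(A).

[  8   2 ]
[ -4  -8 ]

det(A) = -56

Forward elimination:
R2 <- R2 - (-1/2)*R1:  [  0  -7 ]
Upper-triangular form:
[ 8   2 ]
[ 0  -7 ]
det(A) = (-1)^0 * (8) * (-7) = -56  (0 row swaps -> sign +1)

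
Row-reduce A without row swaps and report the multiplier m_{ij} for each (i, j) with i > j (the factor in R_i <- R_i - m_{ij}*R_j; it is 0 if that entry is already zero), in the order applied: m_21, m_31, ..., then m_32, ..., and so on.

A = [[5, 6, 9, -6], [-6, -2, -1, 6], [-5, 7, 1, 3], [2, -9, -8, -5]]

multipliers: -6/5, -1, 2/5, 5/2, -57/26, -257/377

Forward elimination:
R2 <- R2 - (-6/5)*R1:  [    0  26/5  49/5  -6/5 ]
R3 <- R3 - (-1)*R1:  [  0  13  10  -3 ]
R4 <- R4 - (2/5)*R1:  [     0  -57/5  -58/5  -13/5 ]
R3 <- R3 - (5/2)*R2:  [     0      0  -29/2      0 ]
R4 <- R4 - (-57/26)*R2:  [      0       0  257/26  -68/13 ]
R4 <- R4 - (-257/377)*R3:  [      0       0       0  -68/13 ]
Multipliers (in order of application): m_{21} = -6/5, m_{31} = -1, m_{41} = 2/5, m_{32} = 5/2, m_{42} = -57/26, m_{43} = -257/377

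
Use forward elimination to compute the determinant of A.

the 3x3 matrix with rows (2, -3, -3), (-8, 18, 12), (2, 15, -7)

Forward elimination:
R2 <- R2 - (-4)*R1:  [ 0  6  0 ]
R3 <- R3 - (1)*R1:  [  0  18  -4 ]
R3 <- R3 - (3)*R2:  [  0   0  -4 ]
Upper-triangular form:
[ 2  -3  -3 ]
[ 0   6   0 ]
[ 0   0  -4 ]
det(A) = (-1)^0 * (2) * (6) * (-4) = -48  (0 row swaps -> sign +1)

det(A) = -48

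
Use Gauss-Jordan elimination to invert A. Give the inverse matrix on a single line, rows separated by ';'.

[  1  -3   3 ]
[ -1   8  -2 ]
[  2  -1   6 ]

Gauss-Jordan on [A | I]:
R2 <- R2 - (-1)*R1:  [ 0  5  1  |  1  1  0 ]
R3 <- R3 - (2)*R1:  [  0   5   0  |  -2   0   1 ]
R2 <- (1/5)*R2:  [   0    1  1/5  |  1/5  1/5    0 ]
R1 <- R1 - (-3)*R2:  [    1     0  18/5  |   8/5   3/5     0 ]
R3 <- R3 - (5)*R2:  [  0   0  -1  |  -3  -1   1 ]
R3 <- (1/-1)*R3:  [  0   0   1  |   3   1  -1 ]
R1 <- R1 - (18/5)*R3:  [     1      0      0  |  -46/5     -3   18/5 ]
R2 <- R2 - (1/5)*R3:  [    0     1     0  |  -2/5     0   1/5 ]
Right block of [I | A^{-1}] is the inverse:
[ -46/5  -3  18/5 ]
[  -2/5   0   1/5 ]
[     3   1    -1 ]

inverse = [-46/5 -3 18/5; -2/5 0 1/5; 3 1 -1]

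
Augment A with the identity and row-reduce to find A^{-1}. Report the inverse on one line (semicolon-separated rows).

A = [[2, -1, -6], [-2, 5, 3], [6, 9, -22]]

inverse = [-137/40 -19/10 27/40; -13/20 -1/5 3/20; -6/5 -3/5 1/5]

Gauss-Jordan on [A | I]:
R1 <- (1/2)*R1:  [    1  -1/2    -3  |   1/2     0     0 ]
R2 <- R2 - (-2)*R1:  [  0   4  -3  |   1   1   0 ]
R3 <- R3 - (6)*R1:  [  0  12  -4  |  -3   0   1 ]
R2 <- (1/4)*R2:  [    0     1  -3/4  |   1/4   1/4     0 ]
R1 <- R1 - (-1/2)*R2:  [     1      0  -27/8  |    5/8    1/8      0 ]
R3 <- R3 - (12)*R2:  [  0   0   5  |  -6  -3   1 ]
R3 <- (1/5)*R3:  [    0     0     1  |  -6/5  -3/5   1/5 ]
R1 <- R1 - (-27/8)*R3:  [       1        0        0  |  -137/40   -19/10    27/40 ]
R2 <- R2 - (-3/4)*R3:  [      0       1       0  |  -13/20    -1/5    3/20 ]
Right block of [I | A^{-1}] is the inverse:
[ -137/40  -19/10  27/40 ]
[  -13/20    -1/5   3/20 ]
[    -6/5    -3/5    1/5 ]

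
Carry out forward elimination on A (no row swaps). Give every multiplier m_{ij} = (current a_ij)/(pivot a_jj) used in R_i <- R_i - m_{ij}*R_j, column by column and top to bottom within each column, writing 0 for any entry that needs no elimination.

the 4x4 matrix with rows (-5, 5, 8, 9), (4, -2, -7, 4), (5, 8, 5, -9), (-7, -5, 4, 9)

multipliers: -4/5, -1, 7/5, 13/2, -6, -108/169

Forward elimination:
R2 <- R2 - (-4/5)*R1:  [    0     2  -3/5  56/5 ]
R3 <- R3 - (-1)*R1:  [  0  13  13   0 ]
R4 <- R4 - (7/5)*R1:  [     0    -12  -36/5  -18/5 ]
R3 <- R3 - (13/2)*R2:  [      0       0  169/10  -364/5 ]
R4 <- R4 - (-6)*R2:  [     0      0  -54/5  318/5 ]
R4 <- R4 - (-108/169)*R3:  [      0       0       0  222/13 ]
Multipliers (in order of application): m_{21} = -4/5, m_{31} = -1, m_{41} = 7/5, m_{32} = 13/2, m_{42} = -6, m_{43} = -108/169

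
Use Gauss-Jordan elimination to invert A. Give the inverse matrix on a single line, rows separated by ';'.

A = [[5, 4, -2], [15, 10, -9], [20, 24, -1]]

inverse = [103/25 -22/25 -8/25; -33/10 7/10 3/10; 16/5 -4/5 -1/5]

Gauss-Jordan on [A | I]:
R1 <- (1/5)*R1:  [    1   4/5  -2/5  |   1/5     0     0 ]
R2 <- R2 - (15)*R1:  [  0  -2  -3  |  -3   1   0 ]
R3 <- R3 - (20)*R1:  [  0   8   7  |  -4   0   1 ]
R2 <- (1/-2)*R2:  [    0     1   3/2  |   3/2  -1/2     0 ]
R1 <- R1 - (4/5)*R2:  [    1     0  -8/5  |    -1   2/5     0 ]
R3 <- R3 - (8)*R2:  [   0    0   -5  |  -16    4    1 ]
R3 <- (1/-5)*R3:  [    0     0     1  |  16/5  -4/5  -1/5 ]
R1 <- R1 - (-8/5)*R3:  [      1       0       0  |  103/25  -22/25   -8/25 ]
R2 <- R2 - (3/2)*R3:  [      0       1       0  |  -33/10    7/10    3/10 ]
Right block of [I | A^{-1}] is the inverse:
[ 103/25  -22/25  -8/25 ]
[ -33/10    7/10   3/10 ]
[   16/5    -4/5   -1/5 ]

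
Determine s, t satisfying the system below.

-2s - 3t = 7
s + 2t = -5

Forward elimination on [A|b]:
R2 <- R2 - (-1/2)*R1:  [    0   1/2  -3/2 ]
Row echelon form:
[ -2   -3  |     7 ]
[  0  1/2  |  -3/2 ]
Back-substitution:
t = (-3/2) / (1/2) = -3
s = (7 - (-3)*(-3)) / -2 = 1

(1, -3)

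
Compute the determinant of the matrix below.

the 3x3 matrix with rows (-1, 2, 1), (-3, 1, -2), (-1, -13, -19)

det(A) = -25

Forward elimination:
R2 <- R2 - (3)*R1:  [  0  -5  -5 ]
R3 <- R3 - (1)*R1:  [   0  -15  -20 ]
R3 <- R3 - (3)*R2:  [  0   0  -5 ]
Upper-triangular form:
[ -1   2   1 ]
[  0  -5  -5 ]
[  0   0  -5 ]
det(A) = (-1)^0 * (-1) * (-5) * (-5) = -25  (0 row swaps -> sign +1)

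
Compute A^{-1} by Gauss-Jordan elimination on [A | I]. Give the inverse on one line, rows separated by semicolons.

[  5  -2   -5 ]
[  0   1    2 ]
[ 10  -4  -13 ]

inverse = [1/3 2/5 -1/15; -4/3 1 2/3; 2/3 0 -1/3]

Gauss-Jordan on [A | I]:
R1 <- (1/5)*R1:  [    1  -2/5    -1  |   1/5     0     0 ]
R3 <- R3 - (10)*R1:  [  0   0  -3  |  -2   0   1 ]
R1 <- R1 - (-2/5)*R2:  [    1     0  -1/5  |   1/5   2/5     0 ]
R3 <- (1/-3)*R3:  [    0     0     1  |   2/3     0  -1/3 ]
R1 <- R1 - (-1/5)*R3:  [     1      0      0  |    1/3    2/5  -1/15 ]
R2 <- R2 - (2)*R3:  [    0     1     0  |  -4/3     1   2/3 ]
Right block of [I | A^{-1}] is the inverse:
[  1/3  2/5  -1/15 ]
[ -4/3    1    2/3 ]
[  2/3    0   -1/3 ]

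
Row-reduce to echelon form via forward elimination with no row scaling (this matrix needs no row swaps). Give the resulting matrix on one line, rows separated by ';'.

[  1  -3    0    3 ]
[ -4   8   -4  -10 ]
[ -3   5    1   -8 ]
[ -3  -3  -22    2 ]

REF = [1 -3 0 3; 0 -4 -4 2; 0 0 5 -1; 0 0 0 3]

Forward elimination:
R2 <- R2 - (-4)*R1:  [  0  -4  -4   2 ]
R3 <- R3 - (-3)*R1:  [  0  -4   1   1 ]
R4 <- R4 - (-3)*R1:  [   0  -12  -22   11 ]
R3 <- R3 - (1)*R2:  [  0   0   5  -1 ]
R4 <- R4 - (3)*R2:  [   0    0  -10    5 ]
R4 <- R4 - (-2)*R3:  [ 0  0  0  3 ]
Row echelon form:
[ 1  -3   0   3 ]
[ 0  -4  -4   2 ]
[ 0   0   5  -1 ]
[ 0   0   0   3 ]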